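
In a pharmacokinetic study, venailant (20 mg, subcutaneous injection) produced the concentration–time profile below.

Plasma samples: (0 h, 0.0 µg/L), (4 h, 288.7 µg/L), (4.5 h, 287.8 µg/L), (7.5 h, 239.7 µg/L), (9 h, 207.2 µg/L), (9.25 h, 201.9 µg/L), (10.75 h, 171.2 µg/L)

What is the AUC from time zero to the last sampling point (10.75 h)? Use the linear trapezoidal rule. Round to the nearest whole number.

Trapezoidal AUC_0→10.75:
  [0→4]: (0.0+288.7)/2 × 4 = 577.4
  [4→4.5]: (288.7+287.8)/2 × 0.5 = 144.125
  [4.5→7.5]: (287.8+239.7)/2 × 3 = 791.25
  [7.5→9]: (239.7+207.2)/2 × 1.5 = 335.175
  [9→9.25]: (207.2+201.9)/2 × 0.25 = 51.1375
  [9.25→10.75]: (201.9+171.2)/2 × 1.5 = 279.825
  Sum = 2178.9125 µg/L·h

AUC = 2179 µg/L·h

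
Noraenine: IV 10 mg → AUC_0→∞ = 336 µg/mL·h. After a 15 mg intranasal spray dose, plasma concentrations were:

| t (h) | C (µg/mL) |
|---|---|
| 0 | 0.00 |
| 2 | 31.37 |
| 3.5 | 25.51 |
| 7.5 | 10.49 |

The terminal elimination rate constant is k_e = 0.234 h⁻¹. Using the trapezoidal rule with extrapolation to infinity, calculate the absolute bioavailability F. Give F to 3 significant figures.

Trapezoidal AUC_0→7.5 (intranasal spray):
  [0→2]: (0.00+31.37)/2 × 2 = 31.37
  [2→3.5]: (31.37+25.51)/2 × 1.5 = 42.66
  [3.5→7.5]: (25.51+10.49)/2 × 4 = 72.0
  Sum = 146.03 µg/mL·h
Tail: C_last/k_e = 10.49/0.234 = 44.829
AUC_0→∞ (intranasal spray) = 146.03 + 44.829 = 190.859 µg/mL·h
F = (AUC_ev/D_ev)/(AUC_iv/D_iv) = (190.859/15)/(336/10) = 12.7239/33.6 = 0.3787

F = 0.379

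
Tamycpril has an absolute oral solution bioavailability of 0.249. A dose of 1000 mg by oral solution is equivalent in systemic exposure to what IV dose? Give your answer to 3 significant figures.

D_iv = 249 mg

Systemic exposure from an extravascular dose = F × D_ev, so the equivalent IV dose is F × D_ev.
D_iv = F × D_ev = 0.249 × 1000 = 249 mg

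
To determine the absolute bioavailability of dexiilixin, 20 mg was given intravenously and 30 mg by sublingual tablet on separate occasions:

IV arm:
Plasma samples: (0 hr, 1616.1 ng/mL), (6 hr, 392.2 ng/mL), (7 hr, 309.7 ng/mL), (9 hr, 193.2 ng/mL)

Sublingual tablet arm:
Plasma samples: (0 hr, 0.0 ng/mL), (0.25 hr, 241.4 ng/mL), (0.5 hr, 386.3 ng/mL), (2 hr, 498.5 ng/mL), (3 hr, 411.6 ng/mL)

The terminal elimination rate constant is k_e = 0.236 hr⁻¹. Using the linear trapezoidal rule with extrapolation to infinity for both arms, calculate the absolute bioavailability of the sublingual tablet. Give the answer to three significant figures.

F = 0.257

Trapezoidal AUC_0→9 (IV):
  [0→6]: (1616.1+392.2)/2 × 6 = 6024.9
  [6→7]: (392.2+309.7)/2 × 1 = 350.95
  [7→9]: (309.7+193.2)/2 × 2 = 502.9
  Sum = 6878.75 ng/mL·hr
IV tail: 193.2/0.236 = 818.644; AUC_iv,0→∞ = 6878.75 + 818.644 = 7697.394 ng/mL·hr
Trapezoidal AUC_0→3 (sublingual tablet):
  [0→0.25]: (0.0+241.4)/2 × 0.25 = 30.175
  [0.25→0.5]: (241.4+386.3)/2 × 0.25 = 78.4625
  [0.5→2]: (386.3+498.5)/2 × 1.5 = 663.6
  [2→3]: (498.5+411.6)/2 × 1 = 455.05
  Sum = 1227.2875 ng/mL·hr
sublingual tablet tail: 411.6/0.236 = 1744.068; AUC_ev,0→∞ = 1227.2875 + 1744.068 = 2971.3555 ng/mL·hr
F = (AUC_ev/D_ev)/(AUC_iv/D_iv) = (2971.3555/30)/(7697.394/20) = 99.0452/384.8697 = 0.2573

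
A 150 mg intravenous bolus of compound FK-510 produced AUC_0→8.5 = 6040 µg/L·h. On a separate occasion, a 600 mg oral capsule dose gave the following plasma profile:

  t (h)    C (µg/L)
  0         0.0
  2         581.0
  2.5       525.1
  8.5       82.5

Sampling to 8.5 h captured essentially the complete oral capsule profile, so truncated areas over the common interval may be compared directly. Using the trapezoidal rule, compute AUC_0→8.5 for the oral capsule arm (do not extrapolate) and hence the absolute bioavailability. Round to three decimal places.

Trapezoidal AUC_0→8.5 (oral capsule):
  [0→2]: (0.0+581.0)/2 × 2 = 581.0
  [2→2.5]: (581.0+525.1)/2 × 0.5 = 276.525
  [2.5→8.5]: (525.1+82.5)/2 × 6 = 1822.8
  Sum = 2680.325 µg/L·h
F = (AUC_ev/D_ev)/(AUC_iv/D_iv) = (2680.325/600)/(6040/150) = 4.46721/40.2667 = 0.1109

F = 0.111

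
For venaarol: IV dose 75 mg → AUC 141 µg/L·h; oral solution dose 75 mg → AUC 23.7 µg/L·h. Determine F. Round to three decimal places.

F = (AUC_ev / D_ev) / (AUC_iv / D_iv)
  = (23.7/75) / (141/75)
  = 0.316 / 1.88 = 0.1681

F = 0.168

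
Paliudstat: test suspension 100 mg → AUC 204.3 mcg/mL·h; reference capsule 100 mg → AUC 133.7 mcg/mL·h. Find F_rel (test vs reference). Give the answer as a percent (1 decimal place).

F_rel = (AUC_test/D_test) / (AUC_ref/D_ref)
      = (204.3/100) / (133.7/100)
      = 2.043 / 1.337 = 1.5280 = 152.80%

F_rel = 152.8%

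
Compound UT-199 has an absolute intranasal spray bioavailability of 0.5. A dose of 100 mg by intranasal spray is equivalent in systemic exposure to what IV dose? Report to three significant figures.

D_iv = 50.0 mg

Systemic exposure from an extravascular dose = F × D_ev, so the equivalent IV dose is F × D_ev.
D_iv = F × D_ev = 0.5 × 100 = 50 mg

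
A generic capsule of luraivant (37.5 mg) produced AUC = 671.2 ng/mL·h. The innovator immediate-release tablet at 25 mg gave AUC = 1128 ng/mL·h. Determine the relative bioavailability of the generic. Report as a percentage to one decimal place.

F_rel = (AUC_test/D_test) / (AUC_ref/D_ref)
      = (671.2/37.5) / (1128/25)
      = 17.8987 / 45.12 = 0.3967 = 39.67%

F_rel = 39.7%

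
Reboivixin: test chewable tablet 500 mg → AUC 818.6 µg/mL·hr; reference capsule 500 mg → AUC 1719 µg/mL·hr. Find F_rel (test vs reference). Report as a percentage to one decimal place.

F_rel = (AUC_test/D_test) / (AUC_ref/D_ref)
      = (818.6/500) / (1719/500)
      = 1.6372 / 3.438 = 0.4762 = 47.62%

F_rel = 47.6%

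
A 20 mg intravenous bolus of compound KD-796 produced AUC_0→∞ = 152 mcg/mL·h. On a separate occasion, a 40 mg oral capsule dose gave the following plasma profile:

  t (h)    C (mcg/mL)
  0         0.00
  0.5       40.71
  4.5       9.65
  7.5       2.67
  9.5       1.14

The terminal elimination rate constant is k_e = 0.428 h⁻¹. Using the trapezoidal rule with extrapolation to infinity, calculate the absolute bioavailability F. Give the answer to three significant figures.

Trapezoidal AUC_0→9.5 (oral capsule):
  [0→0.5]: (0.00+40.71)/2 × 0.5 = 10.1775
  [0.5→4.5]: (40.71+9.65)/2 × 4 = 100.72
  [4.5→7.5]: (9.65+2.67)/2 × 3 = 18.48
  [7.5→9.5]: (2.67+1.14)/2 × 2 = 3.81
  Sum = 133.1875 mcg/mL·h
Tail: C_last/k_e = 1.14/0.428 = 2.664
AUC_0→∞ (oral capsule) = 133.1875 + 2.664 = 135.8515 mcg/mL·h
F = (AUC_ev/D_ev)/(AUC_iv/D_iv) = (135.8515/40)/(152/20) = 3.3962875/7.6 = 0.4469

F = 0.447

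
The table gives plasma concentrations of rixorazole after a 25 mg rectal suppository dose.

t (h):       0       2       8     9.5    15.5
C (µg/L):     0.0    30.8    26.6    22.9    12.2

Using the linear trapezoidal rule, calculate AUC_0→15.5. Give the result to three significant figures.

AUC = 345 µg/L·h

Trapezoidal AUC_0→15.5:
  [0→2]: (0.0+30.8)/2 × 2 = 30.8
  [2→8]: (30.8+26.6)/2 × 6 = 172.2
  [8→9.5]: (26.6+22.9)/2 × 1.5 = 37.125
  [9.5→15.5]: (22.9+12.2)/2 × 6 = 105.3
  Sum = 345.425 µg/L·h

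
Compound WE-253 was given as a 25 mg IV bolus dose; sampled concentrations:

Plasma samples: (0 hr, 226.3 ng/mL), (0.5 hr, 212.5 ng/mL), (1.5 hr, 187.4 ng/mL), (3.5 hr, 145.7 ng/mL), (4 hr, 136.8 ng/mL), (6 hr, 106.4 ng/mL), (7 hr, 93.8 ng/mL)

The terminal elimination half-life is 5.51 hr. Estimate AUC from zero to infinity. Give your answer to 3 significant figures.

AUC = 1800 ng/mL·hr

Trapezoidal AUC_0→7:
  [0→0.5]: (226.3+212.5)/2 × 0.5 = 109.7
  [0.5→1.5]: (212.5+187.4)/2 × 1 = 199.95
  [1.5→3.5]: (187.4+145.7)/2 × 2 = 333.1
  [3.5→4]: (145.7+136.8)/2 × 0.5 = 70.625
  [4→6]: (136.8+106.4)/2 × 2 = 243.2
  [6→7]: (106.4+93.8)/2 × 1 = 100.1
  Sum = 1056.675 ng/mL·hr
k_e = ln2 / t½ = 0.693147 / 5.51 = 0.1258 hr^-1
Extrapolated tail: C_last / k_e = 93.8 / 0.1258 = 745.628
AUC_0→∞ = 1056.675 + 745.628 = 1802.303 ng/mL·hr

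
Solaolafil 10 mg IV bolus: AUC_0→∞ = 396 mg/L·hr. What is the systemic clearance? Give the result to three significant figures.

CL = 0.0253 L/hr

CL = Dose_iv / AUC_0→∞
   = 10 / 396 = 0.0252525 L/hr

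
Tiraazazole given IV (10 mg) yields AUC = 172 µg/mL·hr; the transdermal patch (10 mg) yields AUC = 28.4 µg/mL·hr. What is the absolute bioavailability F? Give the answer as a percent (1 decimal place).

F = (AUC_ev / D_ev) / (AUC_iv / D_iv)
  = (28.4/10) / (172/10)
  = 2.84 / 17.2 = 0.1651
  = 16.51%

F = 16.5%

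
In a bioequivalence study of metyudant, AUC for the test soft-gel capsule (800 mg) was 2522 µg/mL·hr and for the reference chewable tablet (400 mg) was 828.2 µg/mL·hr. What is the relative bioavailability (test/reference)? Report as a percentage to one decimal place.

F_rel = 152.3%

F_rel = (AUC_test/D_test) / (AUC_ref/D_ref)
      = (2522/800) / (828.2/400)
      = 3.1525 / 2.0705 = 1.5226 = 152.26%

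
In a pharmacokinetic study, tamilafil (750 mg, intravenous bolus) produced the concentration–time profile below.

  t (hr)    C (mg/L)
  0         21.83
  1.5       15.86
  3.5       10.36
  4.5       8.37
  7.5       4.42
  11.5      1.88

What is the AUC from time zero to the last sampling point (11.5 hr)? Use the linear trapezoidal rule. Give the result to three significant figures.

Trapezoidal AUC_0→11.5:
  [0→1.5]: (21.83+15.86)/2 × 1.5 = 28.2675
  [1.5→3.5]: (15.86+10.36)/2 × 2 = 26.22
  [3.5→4.5]: (10.36+8.37)/2 × 1 = 9.365
  [4.5→7.5]: (8.37+4.42)/2 × 3 = 19.185
  [7.5→11.5]: (4.42+1.88)/2 × 4 = 12.6
  Sum = 95.6375 mg/L·hr

AUC = 95.6 mg/L·hr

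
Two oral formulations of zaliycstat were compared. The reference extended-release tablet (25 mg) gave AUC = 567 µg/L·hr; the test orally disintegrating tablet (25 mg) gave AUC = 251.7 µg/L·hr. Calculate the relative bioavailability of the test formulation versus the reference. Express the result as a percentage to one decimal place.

F_rel = 44.4%

F_rel = (AUC_test/D_test) / (AUC_ref/D_ref)
      = (251.7/25) / (567/25)
      = 10.068 / 22.68 = 0.4439 = 44.39%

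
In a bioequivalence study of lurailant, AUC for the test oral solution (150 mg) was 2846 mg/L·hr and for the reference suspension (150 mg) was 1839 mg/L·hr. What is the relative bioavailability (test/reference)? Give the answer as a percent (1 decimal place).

F_rel = 154.8%

F_rel = (AUC_test/D_test) / (AUC_ref/D_ref)
      = (2846/150) / (1839/150)
      = 18.9733 / 12.26 = 1.5476 = 154.76%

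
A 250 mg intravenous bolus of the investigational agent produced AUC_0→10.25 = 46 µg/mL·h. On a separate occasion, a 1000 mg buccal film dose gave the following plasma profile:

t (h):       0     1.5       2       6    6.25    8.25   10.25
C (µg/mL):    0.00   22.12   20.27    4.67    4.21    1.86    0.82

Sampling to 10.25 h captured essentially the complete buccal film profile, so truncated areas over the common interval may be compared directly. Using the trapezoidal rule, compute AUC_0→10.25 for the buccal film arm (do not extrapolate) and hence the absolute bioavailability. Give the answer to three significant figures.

F = 0.472

Trapezoidal AUC_0→10.25 (buccal film):
  [0→1.5]: (0.00+22.12)/2 × 1.5 = 16.59
  [1.5→2]: (22.12+20.27)/2 × 0.5 = 10.5975
  [2→6]: (20.27+4.67)/2 × 4 = 49.88
  [6→6.25]: (4.67+4.21)/2 × 0.25 = 1.11
  [6.25→8.25]: (4.21+1.86)/2 × 2 = 6.07
  [8.25→10.25]: (1.86+0.82)/2 × 2 = 2.68
  Sum = 86.9275 µg/mL·h
F = (AUC_ev/D_ev)/(AUC_iv/D_iv) = (86.9275/1000)/(46/250) = 0.0869275/0.184 = 0.4724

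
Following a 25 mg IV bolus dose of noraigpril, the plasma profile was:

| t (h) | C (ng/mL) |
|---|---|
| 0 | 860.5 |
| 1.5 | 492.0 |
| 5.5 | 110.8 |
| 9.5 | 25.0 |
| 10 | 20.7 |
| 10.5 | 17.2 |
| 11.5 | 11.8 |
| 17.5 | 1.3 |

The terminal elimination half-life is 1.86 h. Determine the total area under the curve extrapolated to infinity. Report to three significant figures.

AUC = 2570 ng/mL·h

Trapezoidal AUC_0→17.5:
  [0→1.5]: (860.5+492.0)/2 × 1.5 = 1014.375
  [1.5→5.5]: (492.0+110.8)/2 × 4 = 1205.6
  [5.5→9.5]: (110.8+25.0)/2 × 4 = 271.6
  [9.5→10]: (25.0+20.7)/2 × 0.5 = 11.425
  [10→10.5]: (20.7+17.2)/2 × 0.5 = 9.475
  [10.5→11.5]: (17.2+11.8)/2 × 1 = 14.5
  [11.5→17.5]: (11.8+1.3)/2 × 6 = 39.3
  Sum = 2566.275 ng/mL·h
k_e = ln2 / t½ = 0.693147 / 1.86 = 0.3727 h^-1
Extrapolated tail: C_last / k_e = 1.3 / 0.3727 = 3.488
AUC_0→∞ = 2566.275 + 3.488 = 2569.763 ng/mL·h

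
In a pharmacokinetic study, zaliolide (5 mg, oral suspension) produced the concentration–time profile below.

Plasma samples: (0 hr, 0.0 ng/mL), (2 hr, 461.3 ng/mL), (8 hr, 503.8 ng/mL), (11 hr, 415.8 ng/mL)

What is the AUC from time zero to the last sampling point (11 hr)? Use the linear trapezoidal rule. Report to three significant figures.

Trapezoidal AUC_0→11:
  [0→2]: (0.0+461.3)/2 × 2 = 461.3
  [2→8]: (461.3+503.8)/2 × 6 = 2895.3
  [8→11]: (503.8+415.8)/2 × 3 = 1379.4
  Sum = 4736.0 ng/mL·hr

AUC = 4740 ng/mL·hr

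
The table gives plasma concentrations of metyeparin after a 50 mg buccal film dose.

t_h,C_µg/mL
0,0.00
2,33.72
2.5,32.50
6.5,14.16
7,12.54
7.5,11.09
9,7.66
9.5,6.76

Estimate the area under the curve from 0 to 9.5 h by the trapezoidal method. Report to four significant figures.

Trapezoidal AUC_0→9.5:
  [0→2]: (0.00+33.72)/2 × 2 = 33.72
  [2→2.5]: (33.72+32.50)/2 × 0.5 = 16.555
  [2.5→6.5]: (32.50+14.16)/2 × 4 = 93.32
  [6.5→7]: (14.16+12.54)/2 × 0.5 = 6.675
  [7→7.5]: (12.54+11.09)/2 × 0.5 = 5.9075
  [7.5→9]: (11.09+7.66)/2 × 1.5 = 14.0625
  [9→9.5]: (7.66+6.76)/2 × 0.5 = 3.605
  Sum = 173.845 µg/mL·h

AUC = 173.8 µg/mL·h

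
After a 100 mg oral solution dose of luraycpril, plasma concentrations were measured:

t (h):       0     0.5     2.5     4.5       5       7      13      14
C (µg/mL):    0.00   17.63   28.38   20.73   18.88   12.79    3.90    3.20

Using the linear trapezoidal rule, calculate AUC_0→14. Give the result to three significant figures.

AUC = 195 µg/mL·h

Trapezoidal AUC_0→14:
  [0→0.5]: (0.00+17.63)/2 × 0.5 = 4.4075
  [0.5→2.5]: (17.63+28.38)/2 × 2 = 46.01
  [2.5→4.5]: (28.38+20.73)/2 × 2 = 49.11
  [4.5→5]: (20.73+18.88)/2 × 0.5 = 9.9025
  [5→7]: (18.88+12.79)/2 × 2 = 31.67
  [7→13]: (12.79+3.90)/2 × 6 = 50.07
  [13→14]: (3.90+3.20)/2 × 1 = 3.55
  Sum = 194.72 µg/mL·h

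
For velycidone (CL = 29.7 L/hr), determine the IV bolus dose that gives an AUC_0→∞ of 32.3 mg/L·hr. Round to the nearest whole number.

Dose = 959 mg

Dose_iv = CL × AUC_0→∞
     = 29.7 × 32.3 = 959.31 mg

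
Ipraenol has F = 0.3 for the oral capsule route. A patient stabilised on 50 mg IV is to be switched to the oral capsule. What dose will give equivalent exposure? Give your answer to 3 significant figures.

For equal systemic exposure: F × D_ev = D_iv
D_ev = D_iv / F = 50 / 0.3 = 166.667 mg

D_oral = 167 mg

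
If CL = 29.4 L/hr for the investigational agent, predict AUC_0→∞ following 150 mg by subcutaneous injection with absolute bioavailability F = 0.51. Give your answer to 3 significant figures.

AUC_0→∞ = F × Dose / CL
        = 0.51 × 150 / 29.4 = 2.60204 mg/L·hr

AUC = 2.60 mg/L·hr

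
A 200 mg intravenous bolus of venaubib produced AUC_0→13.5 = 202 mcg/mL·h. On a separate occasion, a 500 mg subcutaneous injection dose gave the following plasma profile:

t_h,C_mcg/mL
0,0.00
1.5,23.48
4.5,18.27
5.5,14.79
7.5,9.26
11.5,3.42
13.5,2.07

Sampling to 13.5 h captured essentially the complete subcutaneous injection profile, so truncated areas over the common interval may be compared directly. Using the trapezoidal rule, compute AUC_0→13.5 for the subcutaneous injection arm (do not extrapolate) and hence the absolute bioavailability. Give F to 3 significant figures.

Trapezoidal AUC_0→13.5 (subcutaneous injection):
  [0→1.5]: (0.00+23.48)/2 × 1.5 = 17.61
  [1.5→4.5]: (23.48+18.27)/2 × 3 = 62.625
  [4.5→5.5]: (18.27+14.79)/2 × 1 = 16.53
  [5.5→7.5]: (14.79+9.26)/2 × 2 = 24.05
  [7.5→11.5]: (9.26+3.42)/2 × 4 = 25.36
  [11.5→13.5]: (3.42+2.07)/2 × 2 = 5.49
  Sum = 151.665 mcg/mL·h
F = (AUC_ev/D_ev)/(AUC_iv/D_iv) = (151.665/500)/(202/200) = 0.30333/1.01 = 0.3003

F = 0.300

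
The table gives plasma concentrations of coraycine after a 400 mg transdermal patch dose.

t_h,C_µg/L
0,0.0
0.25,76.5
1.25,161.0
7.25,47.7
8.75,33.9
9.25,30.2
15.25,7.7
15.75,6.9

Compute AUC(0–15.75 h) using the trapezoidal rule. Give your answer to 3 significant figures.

AUC = 949 µg/L·h

Trapezoidal AUC_0→15.75:
  [0→0.25]: (0.0+76.5)/2 × 0.25 = 9.5625
  [0.25→1.25]: (76.5+161.0)/2 × 1 = 118.75
  [1.25→7.25]: (161.0+47.7)/2 × 6 = 626.1
  [7.25→8.75]: (47.7+33.9)/2 × 1.5 = 61.2
  [8.75→9.25]: (33.9+30.2)/2 × 0.5 = 16.025
  [9.25→15.25]: (30.2+7.7)/2 × 6 = 113.7
  [15.25→15.75]: (7.7+6.9)/2 × 0.5 = 3.65
  Sum = 948.9875 µg/L·h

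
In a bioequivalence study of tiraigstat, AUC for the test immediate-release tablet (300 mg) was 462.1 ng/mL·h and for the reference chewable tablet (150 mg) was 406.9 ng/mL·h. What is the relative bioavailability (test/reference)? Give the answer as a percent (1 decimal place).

F_rel = 56.8%

F_rel = (AUC_test/D_test) / (AUC_ref/D_ref)
      = (462.1/300) / (406.9/150)
      = 1.54033 / 2.71267 = 0.5678 = 56.78%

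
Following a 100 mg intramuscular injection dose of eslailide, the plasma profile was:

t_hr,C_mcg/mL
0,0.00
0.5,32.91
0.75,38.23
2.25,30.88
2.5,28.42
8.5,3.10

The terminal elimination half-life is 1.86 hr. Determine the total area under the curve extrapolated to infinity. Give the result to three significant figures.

AUC = 179 mcg/mL·hr

Trapezoidal AUC_0→8.5:
  [0→0.5]: (0.00+32.91)/2 × 0.5 = 8.2275
  [0.5→0.75]: (32.91+38.23)/2 × 0.25 = 8.8925
  [0.75→2.25]: (38.23+30.88)/2 × 1.5 = 51.8325
  [2.25→2.5]: (30.88+28.42)/2 × 0.25 = 7.4125
  [2.5→8.5]: (28.42+3.10)/2 × 6 = 94.56
  Sum = 170.925 mcg/mL·hr
k_e = ln2 / t½ = 0.693147 / 1.86 = 0.3727 hr^-1
Extrapolated tail: C_last / k_e = 3.10 / 0.3727 = 8.318
AUC_0→∞ = 170.925 + 8.318 = 179.243 mcg/mL·hr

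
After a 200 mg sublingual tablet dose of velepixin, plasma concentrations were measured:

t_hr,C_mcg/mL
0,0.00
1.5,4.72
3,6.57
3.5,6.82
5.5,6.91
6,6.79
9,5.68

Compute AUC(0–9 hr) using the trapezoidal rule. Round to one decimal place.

AUC = 51.2 mcg/mL·hr

Trapezoidal AUC_0→9:
  [0→1.5]: (0.00+4.72)/2 × 1.5 = 3.54
  [1.5→3]: (4.72+6.57)/2 × 1.5 = 8.4675
  [3→3.5]: (6.57+6.82)/2 × 0.5 = 3.3475
  [3.5→5.5]: (6.82+6.91)/2 × 2 = 13.73
  [5.5→6]: (6.91+6.79)/2 × 0.5 = 3.425
  [6→9]: (6.79+5.68)/2 × 3 = 18.705
  Sum = 51.215 mcg/mL·hr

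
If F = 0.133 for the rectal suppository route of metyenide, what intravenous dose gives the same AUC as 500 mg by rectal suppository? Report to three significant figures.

Systemic exposure from an extravascular dose = F × D_ev, so the equivalent IV dose is F × D_ev.
D_iv = F × D_ev = 0.133 × 500 = 66.5 mg

D_iv = 66.5 mg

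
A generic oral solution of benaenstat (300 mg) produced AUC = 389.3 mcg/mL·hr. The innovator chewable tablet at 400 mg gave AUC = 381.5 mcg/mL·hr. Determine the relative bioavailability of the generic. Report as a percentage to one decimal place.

F_rel = 136.1%

F_rel = (AUC_test/D_test) / (AUC_ref/D_ref)
      = (389.3/300) / (381.5/400)
      = 1.29767 / 0.95375 = 1.3606 = 136.06%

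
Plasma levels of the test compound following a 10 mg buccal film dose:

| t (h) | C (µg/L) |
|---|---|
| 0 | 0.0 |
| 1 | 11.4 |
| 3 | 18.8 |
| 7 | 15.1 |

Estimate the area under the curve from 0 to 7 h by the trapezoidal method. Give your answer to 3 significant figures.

Trapezoidal AUC_0→7:
  [0→1]: (0.0+11.4)/2 × 1 = 5.7
  [1→3]: (11.4+18.8)/2 × 2 = 30.2
  [3→7]: (18.8+15.1)/2 × 4 = 67.8
  Sum = 103.7 µg/L·h

AUC = 104 µg/L·h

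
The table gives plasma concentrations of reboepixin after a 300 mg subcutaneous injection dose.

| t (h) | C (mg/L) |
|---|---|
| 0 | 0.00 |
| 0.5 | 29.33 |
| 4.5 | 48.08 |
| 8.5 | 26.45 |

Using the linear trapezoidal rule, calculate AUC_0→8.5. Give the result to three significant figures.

Trapezoidal AUC_0→8.5:
  [0→0.5]: (0.00+29.33)/2 × 0.5 = 7.3325
  [0.5→4.5]: (29.33+48.08)/2 × 4 = 154.82
  [4.5→8.5]: (48.08+26.45)/2 × 4 = 149.06
  Sum = 311.2125 mg/L·h

AUC = 311 mg/L·h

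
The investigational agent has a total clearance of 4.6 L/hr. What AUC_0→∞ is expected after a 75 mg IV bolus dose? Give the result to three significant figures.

AUC_0→∞ = Dose_iv / CL
        = 75 / 4.6 = 16.3043 mg/L·hr

AUC = 16.3 mg/L·hr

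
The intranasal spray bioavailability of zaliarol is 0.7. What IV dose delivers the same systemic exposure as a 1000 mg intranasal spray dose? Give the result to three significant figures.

Systemic exposure from an extravascular dose = F × D_ev, so the equivalent IV dose is F × D_ev.
D_iv = F × D_ev = 0.7 × 1000 = 700 mg

D_iv = 700 mg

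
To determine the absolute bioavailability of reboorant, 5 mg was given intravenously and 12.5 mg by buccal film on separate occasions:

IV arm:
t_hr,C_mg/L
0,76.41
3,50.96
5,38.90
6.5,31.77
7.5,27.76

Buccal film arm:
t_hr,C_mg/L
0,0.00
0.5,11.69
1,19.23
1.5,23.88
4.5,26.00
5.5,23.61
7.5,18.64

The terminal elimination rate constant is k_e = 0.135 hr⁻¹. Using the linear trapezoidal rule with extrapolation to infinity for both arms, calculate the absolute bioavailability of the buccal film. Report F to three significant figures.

Trapezoidal AUC_0→7.5 (IV):
  [0→3]: (76.41+50.96)/2 × 3 = 191.055
  [3→5]: (50.96+38.90)/2 × 2 = 89.86
  [5→6.5]: (38.90+31.77)/2 × 1.5 = 53.0025
  [6.5→7.5]: (31.77+27.76)/2 × 1 = 29.765
  Sum = 363.6825 mg/L·hr
IV tail: 27.76/0.135 = 205.630; AUC_iv,0→∞ = 363.6825 + 205.630 = 569.3125 mg/L·hr
Trapezoidal AUC_0→7.5 (buccal film):
  [0→0.5]: (0.00+11.69)/2 × 0.5 = 2.9225
  [0.5→1]: (11.69+19.23)/2 × 0.5 = 7.73
  [1→1.5]: (19.23+23.88)/2 × 0.5 = 10.7775
  [1.5→4.5]: (23.88+26.00)/2 × 3 = 74.82
  [4.5→5.5]: (26.00+23.61)/2 × 1 = 24.805
  [5.5→7.5]: (23.61+18.64)/2 × 2 = 42.25
  Sum = 163.305 mg/L·hr
buccal film tail: 18.64/0.135 = 138.074; AUC_ev,0→∞ = 163.305 + 138.074 = 301.379 mg/L·hr
F = (AUC_ev/D_ev)/(AUC_iv/D_iv) = (301.379/12.5)/(569.3125/5) = 24.11032/113.8625 = 0.2117

F = 0.212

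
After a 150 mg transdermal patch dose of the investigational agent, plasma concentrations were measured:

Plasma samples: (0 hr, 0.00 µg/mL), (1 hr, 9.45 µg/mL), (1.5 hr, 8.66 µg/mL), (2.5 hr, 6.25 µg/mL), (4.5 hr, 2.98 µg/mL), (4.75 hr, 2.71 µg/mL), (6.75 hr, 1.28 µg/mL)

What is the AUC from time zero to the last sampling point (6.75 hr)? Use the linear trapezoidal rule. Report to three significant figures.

Trapezoidal AUC_0→6.75:
  [0→1]: (0.00+9.45)/2 × 1 = 4.725
  [1→1.5]: (9.45+8.66)/2 × 0.5 = 4.5275
  [1.5→2.5]: (8.66+6.25)/2 × 1 = 7.455
  [2.5→4.5]: (6.25+2.98)/2 × 2 = 9.23
  [4.5→4.75]: (2.98+2.71)/2 × 0.25 = 0.71125
  [4.75→6.75]: (2.71+1.28)/2 × 2 = 3.99
  Sum = 30.63875 µg/mL·hr

AUC = 30.6 µg/mL·hr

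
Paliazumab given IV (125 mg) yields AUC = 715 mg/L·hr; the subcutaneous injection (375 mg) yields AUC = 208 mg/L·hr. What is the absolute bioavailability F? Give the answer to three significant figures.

F = (AUC_ev / D_ev) / (AUC_iv / D_iv)
  = (208/375) / (715/125)
  = 0.554667 / 5.72 = 0.0970

F = 0.0970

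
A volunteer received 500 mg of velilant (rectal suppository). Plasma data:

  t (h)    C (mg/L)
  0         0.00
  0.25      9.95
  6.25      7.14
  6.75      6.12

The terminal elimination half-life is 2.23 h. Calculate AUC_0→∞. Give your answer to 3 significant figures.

Trapezoidal AUC_0→6.75:
  [0→0.25]: (0.00+9.95)/2 × 0.25 = 1.24375
  [0.25→6.25]: (9.95+7.14)/2 × 6 = 51.27
  [6.25→6.75]: (7.14+6.12)/2 × 0.5 = 3.315
  Sum = 55.82875 mg/L·h
k_e = ln2 / t½ = 0.693147 / 2.23 = 0.3108 h^-1
Extrapolated tail: C_last / k_e = 6.12 / 0.3108 = 19.691
AUC_0→∞ = 55.82875 + 19.691 = 75.51975 mg/L·h

AUC = 75.5 mg/L·h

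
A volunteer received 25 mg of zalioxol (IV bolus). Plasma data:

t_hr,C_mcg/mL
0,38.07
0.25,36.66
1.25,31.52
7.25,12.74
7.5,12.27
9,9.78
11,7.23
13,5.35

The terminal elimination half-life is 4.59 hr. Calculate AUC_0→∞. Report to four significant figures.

Trapezoidal AUC_0→13:
  [0→0.25]: (38.07+36.66)/2 × 0.25 = 9.34125
  [0.25→1.25]: (36.66+31.52)/2 × 1 = 34.09
  [1.25→7.25]: (31.52+12.74)/2 × 6 = 132.78
  [7.25→7.5]: (12.74+12.27)/2 × 0.25 = 3.12625
  [7.5→9]: (12.27+9.78)/2 × 1.5 = 16.5375
  [9→11]: (9.78+7.23)/2 × 2 = 17.01
  [11→13]: (7.23+5.35)/2 × 2 = 12.58
  Sum = 225.465 mcg/mL·hr
k_e = ln2 / t½ = 0.693147 / 4.59 = 0.1510 hr^-1
Extrapolated tail: C_last / k_e = 5.35 / 0.151 = 35.430
AUC_0→∞ = 225.465 + 35.430 = 260.895 mcg/mL·hr

AUC = 260.9 mcg/mL·hr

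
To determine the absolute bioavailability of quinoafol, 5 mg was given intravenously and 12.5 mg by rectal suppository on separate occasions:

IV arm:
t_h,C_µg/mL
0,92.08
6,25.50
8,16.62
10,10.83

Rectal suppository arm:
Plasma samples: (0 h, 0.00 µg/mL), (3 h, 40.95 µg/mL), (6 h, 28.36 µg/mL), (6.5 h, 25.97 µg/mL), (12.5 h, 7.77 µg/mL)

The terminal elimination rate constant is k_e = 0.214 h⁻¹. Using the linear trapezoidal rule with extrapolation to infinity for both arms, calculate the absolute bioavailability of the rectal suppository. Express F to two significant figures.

F = 0.27

Trapezoidal AUC_0→10 (IV):
  [0→6]: (92.08+25.50)/2 × 6 = 352.74
  [6→8]: (25.50+16.62)/2 × 2 = 42.12
  [8→10]: (16.62+10.83)/2 × 2 = 27.45
  Sum = 422.31 µg/mL·h
IV tail: 10.83/0.214 = 50.607; AUC_iv,0→∞ = 422.31 + 50.607 = 472.917 µg/mL·h
Trapezoidal AUC_0→12.5 (rectal suppository):
  [0→3]: (0.00+40.95)/2 × 3 = 61.425
  [3→6]: (40.95+28.36)/2 × 3 = 103.965
  [6→6.5]: (28.36+25.97)/2 × 0.5 = 13.5825
  [6.5→12.5]: (25.97+7.77)/2 × 6 = 101.22
  Sum = 280.1925 µg/mL·h
rectal suppository tail: 7.77/0.214 = 36.308; AUC_ev,0→∞ = 280.1925 + 36.308 = 316.5005 µg/mL·h
F = (AUC_ev/D_ev)/(AUC_iv/D_iv) = (316.5005/12.5)/(472.917/5) = 25.32004/94.5834 = 0.2677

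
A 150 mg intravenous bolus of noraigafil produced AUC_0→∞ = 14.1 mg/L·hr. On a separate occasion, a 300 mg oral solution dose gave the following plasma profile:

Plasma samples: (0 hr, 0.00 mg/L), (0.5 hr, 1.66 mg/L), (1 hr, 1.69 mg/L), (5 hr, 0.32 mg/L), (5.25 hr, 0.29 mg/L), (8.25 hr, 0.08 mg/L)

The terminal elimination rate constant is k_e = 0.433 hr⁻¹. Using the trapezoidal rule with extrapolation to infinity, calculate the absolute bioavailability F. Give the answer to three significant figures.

Trapezoidal AUC_0→8.25 (oral solution):
  [0→0.5]: (0.00+1.66)/2 × 0.5 = 0.415
  [0.5→1]: (1.66+1.69)/2 × 0.5 = 0.8375
  [1→5]: (1.69+0.32)/2 × 4 = 4.02
  [5→5.25]: (0.32+0.29)/2 × 0.25 = 0.07625
  [5.25→8.25]: (0.29+0.08)/2 × 3 = 0.555
  Sum = 5.90375 mg/L·hr
Tail: C_last/k_e = 0.08/0.433 = 0.185
AUC_0→∞ (oral solution) = 5.90375 + 0.185 = 6.08875 mg/L·hr
F = (AUC_ev/D_ev)/(AUC_iv/D_iv) = (6.08875/300)/(14.1/150) = 0.0202958/0.094 = 0.2159

F = 0.216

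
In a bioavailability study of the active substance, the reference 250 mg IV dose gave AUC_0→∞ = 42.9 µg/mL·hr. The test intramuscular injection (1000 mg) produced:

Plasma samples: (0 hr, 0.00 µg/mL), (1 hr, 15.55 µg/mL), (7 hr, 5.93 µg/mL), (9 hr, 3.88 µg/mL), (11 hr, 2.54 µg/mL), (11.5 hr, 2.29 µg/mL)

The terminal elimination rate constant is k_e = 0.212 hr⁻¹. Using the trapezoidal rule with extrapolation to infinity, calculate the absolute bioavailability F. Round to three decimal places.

F = 0.585

Trapezoidal AUC_0→11.5 (intramuscular injection):
  [0→1]: (0.00+15.55)/2 × 1 = 7.775
  [1→7]: (15.55+5.93)/2 × 6 = 64.44
  [7→9]: (5.93+3.88)/2 × 2 = 9.81
  [9→11]: (3.88+2.54)/2 × 2 = 6.42
  [11→11.5]: (2.54+2.29)/2 × 0.5 = 1.2075
  Sum = 89.6525 µg/mL·hr
Tail: C_last/k_e = 2.29/0.212 = 10.802
AUC_0→∞ (intramuscular injection) = 89.6525 + 10.802 = 100.4545 µg/mL·hr
F = (AUC_ev/D_ev)/(AUC_iv/D_iv) = (100.4545/1000)/(42.9/250) = 0.1004545/0.1716 = 0.5854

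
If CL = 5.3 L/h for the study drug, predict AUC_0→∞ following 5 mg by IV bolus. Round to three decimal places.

AUC_0→∞ = Dose_iv / CL
        = 5 / 5.3 = 0.943396 mg/L·h

AUC = 0.943 mg/L·h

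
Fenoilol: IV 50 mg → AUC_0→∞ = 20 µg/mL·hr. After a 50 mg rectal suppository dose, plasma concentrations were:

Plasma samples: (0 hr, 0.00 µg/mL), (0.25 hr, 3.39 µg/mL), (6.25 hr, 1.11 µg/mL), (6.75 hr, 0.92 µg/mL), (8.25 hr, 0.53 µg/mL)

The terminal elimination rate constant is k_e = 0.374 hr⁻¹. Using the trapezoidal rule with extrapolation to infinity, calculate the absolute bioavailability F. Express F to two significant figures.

F = 0.85

Trapezoidal AUC_0→8.25 (rectal suppository):
  [0→0.25]: (0.00+3.39)/2 × 0.25 = 0.42375
  [0.25→6.25]: (3.39+1.11)/2 × 6 = 13.5
  [6.25→6.75]: (1.11+0.92)/2 × 0.5 = 0.5075
  [6.75→8.25]: (0.92+0.53)/2 × 1.5 = 1.0875
  Sum = 15.51875 µg/mL·hr
Tail: C_last/k_e = 0.53/0.374 = 1.417
AUC_0→∞ (rectal suppository) = 15.51875 + 1.417 = 16.93575 µg/mL·hr
F = (AUC_ev/D_ev)/(AUC_iv/D_iv) = (16.93575/50)/(20/50) = 0.338715/0.4 = 0.8468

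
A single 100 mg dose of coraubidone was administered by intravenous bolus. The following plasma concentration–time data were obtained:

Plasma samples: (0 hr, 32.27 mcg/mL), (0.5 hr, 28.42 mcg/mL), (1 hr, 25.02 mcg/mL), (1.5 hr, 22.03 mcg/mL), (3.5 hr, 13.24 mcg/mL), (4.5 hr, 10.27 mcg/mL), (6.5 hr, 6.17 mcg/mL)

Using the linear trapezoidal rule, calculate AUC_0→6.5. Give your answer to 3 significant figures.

Trapezoidal AUC_0→6.5:
  [0→0.5]: (32.27+28.42)/2 × 0.5 = 15.1725
  [0.5→1]: (28.42+25.02)/2 × 0.5 = 13.36
  [1→1.5]: (25.02+22.03)/2 × 0.5 = 11.7625
  [1.5→3.5]: (22.03+13.24)/2 × 2 = 35.27
  [3.5→4.5]: (13.24+10.27)/2 × 1 = 11.755
  [4.5→6.5]: (10.27+6.17)/2 × 2 = 16.44
  Sum = 103.76 mcg/mL·hr

AUC = 104 mcg/mL·hr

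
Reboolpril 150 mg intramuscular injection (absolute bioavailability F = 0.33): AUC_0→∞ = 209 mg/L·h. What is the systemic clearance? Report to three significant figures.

CL = 0.237 L/h

CL = F × Dose / AUC_0→∞
   = 0.33 × 150 / 209 = 0.236842 L/h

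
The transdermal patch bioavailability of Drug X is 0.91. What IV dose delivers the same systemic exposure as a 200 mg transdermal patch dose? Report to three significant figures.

D_iv = 182 mg

Systemic exposure from an extravascular dose = F × D_ev, so the equivalent IV dose is F × D_ev.
D_iv = F × D_ev = 0.91 × 200 = 182 mg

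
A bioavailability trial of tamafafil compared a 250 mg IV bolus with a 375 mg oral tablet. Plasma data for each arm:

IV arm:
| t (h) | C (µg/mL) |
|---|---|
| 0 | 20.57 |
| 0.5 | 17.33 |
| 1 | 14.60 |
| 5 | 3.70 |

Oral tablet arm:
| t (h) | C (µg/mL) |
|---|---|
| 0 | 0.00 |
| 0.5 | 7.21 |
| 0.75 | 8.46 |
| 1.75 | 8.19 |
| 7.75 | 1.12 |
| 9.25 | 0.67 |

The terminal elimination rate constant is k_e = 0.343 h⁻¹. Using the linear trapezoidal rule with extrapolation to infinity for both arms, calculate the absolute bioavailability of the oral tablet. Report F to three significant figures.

F = 0.445

Trapezoidal AUC_0→5 (IV):
  [0→0.5]: (20.57+17.33)/2 × 0.5 = 9.475
  [0.5→1]: (17.33+14.60)/2 × 0.5 = 7.9825
  [1→5]: (14.60+3.70)/2 × 4 = 36.6
  Sum = 54.0575 µg/mL·h
IV tail: 3.70/0.343 = 10.787; AUC_iv,0→∞ = 54.0575 + 10.787 = 64.8445 µg/mL·h
Trapezoidal AUC_0→9.25 (oral tablet):
  [0→0.5]: (0.00+7.21)/2 × 0.5 = 1.8025
  [0.5→0.75]: (7.21+8.46)/2 × 0.25 = 1.95875
  [0.75→1.75]: (8.46+8.19)/2 × 1 = 8.325
  [1.75→7.75]: (8.19+1.12)/2 × 6 = 27.93
  [7.75→9.25]: (1.12+0.67)/2 × 1.5 = 1.3425
  Sum = 41.35875 µg/mL·h
oral tablet tail: 0.67/0.343 = 1.953; AUC_ev,0→∞ = 41.35875 + 1.953 = 43.31175 µg/mL·h
F = (AUC_ev/D_ev)/(AUC_iv/D_iv) = (43.31175/375)/(64.8445/250) = 0.115498/0.259378 = 0.4453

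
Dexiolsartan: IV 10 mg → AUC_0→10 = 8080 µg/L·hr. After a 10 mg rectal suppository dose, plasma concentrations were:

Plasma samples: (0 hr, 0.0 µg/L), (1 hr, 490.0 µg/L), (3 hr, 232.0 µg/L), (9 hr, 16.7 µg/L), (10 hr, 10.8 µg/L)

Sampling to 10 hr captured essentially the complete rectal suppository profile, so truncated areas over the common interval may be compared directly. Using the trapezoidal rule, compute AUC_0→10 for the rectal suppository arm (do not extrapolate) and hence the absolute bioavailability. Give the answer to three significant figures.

Trapezoidal AUC_0→10 (rectal suppository):
  [0→1]: (0.0+490.0)/2 × 1 = 245.0
  [1→3]: (490.0+232.0)/2 × 2 = 722.0
  [3→9]: (232.0+16.7)/2 × 6 = 746.1
  [9→10]: (16.7+10.8)/2 × 1 = 13.75
  Sum = 1726.85 µg/L·hr
F = (AUC_ev/D_ev)/(AUC_iv/D_iv) = (1726.85/10)/(8080/10) = 172.685/808 = 0.2137

F = 0.214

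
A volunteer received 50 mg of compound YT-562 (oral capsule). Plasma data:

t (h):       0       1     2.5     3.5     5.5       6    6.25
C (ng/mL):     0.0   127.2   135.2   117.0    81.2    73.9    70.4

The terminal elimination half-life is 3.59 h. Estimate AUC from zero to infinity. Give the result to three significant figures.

Trapezoidal AUC_0→6.25:
  [0→1]: (0.0+127.2)/2 × 1 = 63.6
  [1→2.5]: (127.2+135.2)/2 × 1.5 = 196.8
  [2.5→3.5]: (135.2+117.0)/2 × 1 = 126.1
  [3.5→5.5]: (117.0+81.2)/2 × 2 = 198.2
  [5.5→6]: (81.2+73.9)/2 × 0.5 = 38.775
  [6→6.25]: (73.9+70.4)/2 × 0.25 = 18.0375
  Sum = 641.5125 ng/mL·h
k_e = ln2 / t½ = 0.693147 / 3.59 = 0.1931 h^-1
Extrapolated tail: C_last / k_e = 70.4 / 0.1931 = 364.578
AUC_0→∞ = 641.5125 + 364.578 = 1006.0905 ng/mL·h

AUC = 1010 ng/mL·h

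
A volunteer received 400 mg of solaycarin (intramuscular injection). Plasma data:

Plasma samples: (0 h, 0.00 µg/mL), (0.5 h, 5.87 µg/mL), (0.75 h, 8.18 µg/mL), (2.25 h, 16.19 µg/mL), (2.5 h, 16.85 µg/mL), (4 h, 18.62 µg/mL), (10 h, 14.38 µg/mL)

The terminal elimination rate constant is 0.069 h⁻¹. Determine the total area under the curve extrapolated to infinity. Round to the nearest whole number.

Trapezoidal AUC_0→10:
  [0→0.5]: (0.00+5.87)/2 × 0.5 = 1.4675
  [0.5→0.75]: (5.87+8.18)/2 × 0.25 = 1.75625
  [0.75→2.25]: (8.18+16.19)/2 × 1.5 = 18.2775
  [2.25→2.5]: (16.19+16.85)/2 × 0.25 = 4.13
  [2.5→4]: (16.85+18.62)/2 × 1.5 = 26.6025
  [4→10]: (18.62+14.38)/2 × 6 = 99.0
  Sum = 151.23375 µg/mL·h
Extrapolated tail: C_last / k_e = 14.38 / 0.069 = 208.406
AUC_0→∞ = 151.23375 + 208.406 = 359.63975 µg/mL·h

AUC = 360 µg/mL·h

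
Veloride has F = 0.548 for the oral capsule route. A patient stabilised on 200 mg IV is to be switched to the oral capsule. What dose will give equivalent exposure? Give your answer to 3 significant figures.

D_oral = 365 mg

For equal systemic exposure: F × D_ev = D_iv
D_ev = D_iv / F = 200 / 0.548 = 364.964 mg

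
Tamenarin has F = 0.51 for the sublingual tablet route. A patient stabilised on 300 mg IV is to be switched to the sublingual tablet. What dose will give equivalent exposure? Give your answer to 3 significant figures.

For equal systemic exposure: F × D_ev = D_iv
D_ev = D_iv / F = 300 / 0.51 = 588.235 mg

D_sublingual = 588 mg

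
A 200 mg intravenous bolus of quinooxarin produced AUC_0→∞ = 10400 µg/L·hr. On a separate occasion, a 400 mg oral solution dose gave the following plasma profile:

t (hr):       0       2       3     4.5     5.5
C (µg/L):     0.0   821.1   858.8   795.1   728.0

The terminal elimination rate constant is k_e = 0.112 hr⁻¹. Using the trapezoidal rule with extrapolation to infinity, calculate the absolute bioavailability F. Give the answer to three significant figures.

F = 0.489

Trapezoidal AUC_0→5.5 (oral solution):
  [0→2]: (0.0+821.1)/2 × 2 = 821.1
  [2→3]: (821.1+858.8)/2 × 1 = 839.95
  [3→4.5]: (858.8+795.1)/2 × 1.5 = 1240.425
  [4.5→5.5]: (795.1+728.0)/2 × 1 = 761.55
  Sum = 3663.025 µg/L·hr
Tail: C_last/k_e = 728.0/0.112 = 6500.000
AUC_0→∞ (oral solution) = 3663.025 + 6500.000 = 10163.025 µg/L·hr
F = (AUC_ev/D_ev)/(AUC_iv/D_iv) = (10163.025/400)/(10400/200) = 25.4076/52 = 0.4886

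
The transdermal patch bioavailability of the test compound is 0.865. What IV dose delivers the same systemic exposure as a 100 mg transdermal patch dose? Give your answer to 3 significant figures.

D_iv = 86.5 mg

Systemic exposure from an extravascular dose = F × D_ev, so the equivalent IV dose is F × D_ev.
D_iv = F × D_ev = 0.865 × 100 = 86.5 mg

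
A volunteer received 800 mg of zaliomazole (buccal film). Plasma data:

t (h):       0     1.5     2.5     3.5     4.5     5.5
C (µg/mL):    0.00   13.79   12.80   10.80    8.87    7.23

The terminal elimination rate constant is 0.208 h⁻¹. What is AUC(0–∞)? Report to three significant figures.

AUC = 88.1 µg/mL·h

Trapezoidal AUC_0→5.5:
  [0→1.5]: (0.00+13.79)/2 × 1.5 = 10.3425
  [1.5→2.5]: (13.79+12.80)/2 × 1 = 13.295
  [2.5→3.5]: (12.80+10.80)/2 × 1 = 11.8
  [3.5→4.5]: (10.80+8.87)/2 × 1 = 9.835
  [4.5→5.5]: (8.87+7.23)/2 × 1 = 8.05
  Sum = 53.3225 µg/mL·h
Extrapolated tail: C_last / k_e = 7.23 / 0.208 = 34.760
AUC_0→∞ = 53.3225 + 34.760 = 88.0825 µg/mL·h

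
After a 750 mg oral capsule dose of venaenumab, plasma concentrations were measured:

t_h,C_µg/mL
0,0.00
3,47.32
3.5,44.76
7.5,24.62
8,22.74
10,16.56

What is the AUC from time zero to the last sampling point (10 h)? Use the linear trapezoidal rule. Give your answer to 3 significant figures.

AUC = 284 µg/mL·h

Trapezoidal AUC_0→10:
  [0→3]: (0.00+47.32)/2 × 3 = 70.98
  [3→3.5]: (47.32+44.76)/2 × 0.5 = 23.02
  [3.5→7.5]: (44.76+24.62)/2 × 4 = 138.76
  [7.5→8]: (24.62+22.74)/2 × 0.5 = 11.84
  [8→10]: (22.74+16.56)/2 × 2 = 39.3
  Sum = 283.9 µg/mL·h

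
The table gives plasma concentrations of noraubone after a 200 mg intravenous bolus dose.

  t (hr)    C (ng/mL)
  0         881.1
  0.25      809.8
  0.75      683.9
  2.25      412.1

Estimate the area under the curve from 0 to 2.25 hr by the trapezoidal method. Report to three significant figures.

Trapezoidal AUC_0→2.25:
  [0→0.25]: (881.1+809.8)/2 × 0.25 = 211.3625
  [0.25→0.75]: (809.8+683.9)/2 × 0.5 = 373.425
  [0.75→2.25]: (683.9+412.1)/2 × 1.5 = 822.0
  Sum = 1406.7875 ng/mL·hr

AUC = 1410 ng/mL·hr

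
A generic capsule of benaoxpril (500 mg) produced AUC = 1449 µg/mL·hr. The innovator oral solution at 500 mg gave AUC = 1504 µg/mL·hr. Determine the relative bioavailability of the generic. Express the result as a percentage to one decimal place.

F_rel = 96.3%

F_rel = (AUC_test/D_test) / (AUC_ref/D_ref)
      = (1449/500) / (1504/500)
      = 2.898 / 3.008 = 0.9634 = 96.34%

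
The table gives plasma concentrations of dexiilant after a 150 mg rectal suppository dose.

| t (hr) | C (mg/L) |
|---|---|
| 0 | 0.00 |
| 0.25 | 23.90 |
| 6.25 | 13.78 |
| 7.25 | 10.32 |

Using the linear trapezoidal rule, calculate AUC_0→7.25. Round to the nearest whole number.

Trapezoidal AUC_0→7.25:
  [0→0.25]: (0.00+23.90)/2 × 0.25 = 2.9875
  [0.25→6.25]: (23.90+13.78)/2 × 6 = 113.04
  [6.25→7.25]: (13.78+10.32)/2 × 1 = 12.05
  Sum = 128.0775 mg/L·hr

AUC = 128 mg/L·hr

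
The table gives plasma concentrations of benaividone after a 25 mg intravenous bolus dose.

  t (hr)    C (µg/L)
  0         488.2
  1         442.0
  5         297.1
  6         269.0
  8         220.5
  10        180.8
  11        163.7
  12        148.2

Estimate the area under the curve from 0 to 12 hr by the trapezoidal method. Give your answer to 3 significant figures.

AUC = 3450 µg/L·hr

Trapezoidal AUC_0→12:
  [0→1]: (488.2+442.0)/2 × 1 = 465.1
  [1→5]: (442.0+297.1)/2 × 4 = 1478.2
  [5→6]: (297.1+269.0)/2 × 1 = 283.05
  [6→8]: (269.0+220.5)/2 × 2 = 489.5
  [8→10]: (220.5+180.8)/2 × 2 = 401.3
  [10→11]: (180.8+163.7)/2 × 1 = 172.25
  [11→12]: (163.7+148.2)/2 × 1 = 155.95
  Sum = 3445.35 µg/L·hr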